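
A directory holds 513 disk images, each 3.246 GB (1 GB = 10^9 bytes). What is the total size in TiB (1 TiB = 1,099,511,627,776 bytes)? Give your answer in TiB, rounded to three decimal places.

1.514 TiB

Total = 513 × 3.246 GB = 1665.198 GB
= 1665.198 × 1,000,000,000 bytes = 1,665,198,000,000 bytes
1 TiB = 1,099,511,627,776 bytes
1,665,198,000,000 / 1,099,511,627,776 = 1.514 TiB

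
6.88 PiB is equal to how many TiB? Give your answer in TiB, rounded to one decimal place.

6.88 PiB = 6.88 × 2^50 bytes = 7,746,191,359,077,253.12 bytes
1 TiB = 1,099,511,627,776 bytes
7,746,191,359,077,253.12 / 1,099,511,627,776 = 7,045.1 TiB

7,045.1 TiB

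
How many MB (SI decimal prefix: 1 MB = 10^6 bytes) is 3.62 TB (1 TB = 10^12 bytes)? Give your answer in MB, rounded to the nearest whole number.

3.62 TB × 1,000,000,000,000 bytes/TB = 3,620,000,000,000 bytes
1 MB = 10^6 bytes = 1,000,000 bytes
3,620,000,000,000 / 1,000,000 = 3,620,000 MB

3,620,000 MB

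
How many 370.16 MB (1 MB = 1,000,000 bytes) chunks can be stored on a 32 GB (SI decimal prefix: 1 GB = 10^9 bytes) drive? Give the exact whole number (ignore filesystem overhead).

86

Capacity: 32 GB = 32,000,000,000 bytes
Per item: 370.16 MB = 370,160,000 bytes
⌊32,000,000,000 / 370,160,000⌋ = 86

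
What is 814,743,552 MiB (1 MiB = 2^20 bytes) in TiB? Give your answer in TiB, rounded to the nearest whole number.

777 TiB

814,743,552 MiB × 1,048,576 bytes/MiB = 854,320,534,781,952 bytes
1 TiB = 1,099,511,627,776 bytes
854,320,534,781,952 / 1,099,511,627,776 = 777 TiB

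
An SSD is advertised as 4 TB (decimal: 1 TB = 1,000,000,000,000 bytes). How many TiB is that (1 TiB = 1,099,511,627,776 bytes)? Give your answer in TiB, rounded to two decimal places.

3.64 TiB

4 TB = 4 × 10^12 bytes = 4,000,000,000,000 bytes
1 TiB = 2^40 bytes = 1,099,511,627,776 bytes
4,000,000,000,000 / 1,099,511,627,776 = 3.64 TiB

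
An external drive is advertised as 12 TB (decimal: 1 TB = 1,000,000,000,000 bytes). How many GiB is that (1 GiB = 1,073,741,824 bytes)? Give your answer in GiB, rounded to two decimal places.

12 TB × 1,000,000,000,000 bytes/TB = 12,000,000,000,000 bytes
1 GiB = 1,073,741,824 bytes
12,000,000,000,000 / 1,073,741,824 = 11,175.87 GiB

11,175.87 GiB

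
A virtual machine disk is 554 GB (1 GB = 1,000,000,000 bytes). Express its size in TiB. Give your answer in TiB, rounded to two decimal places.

554 GB × 1,000,000,000 bytes/GB = 554,000,000,000 bytes
1 TiB = 2^40 bytes = 1,099,511,627,776 bytes
554,000,000,000 / 1,099,511,627,776 = 0.50 TiB

0.50 TiB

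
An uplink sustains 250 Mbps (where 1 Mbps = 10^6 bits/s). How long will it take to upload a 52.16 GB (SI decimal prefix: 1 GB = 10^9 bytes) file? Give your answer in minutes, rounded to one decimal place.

52.16 GB = 52,160,000,000 bytes = 417,280,000,000 bits
250 Mbps = 250,000,000 bits/s
time = 417,280,000,000 / 250,000,000 = 1,669.12 s
1,669.12 s / 60 = 27.8 minutes

27.8 minutes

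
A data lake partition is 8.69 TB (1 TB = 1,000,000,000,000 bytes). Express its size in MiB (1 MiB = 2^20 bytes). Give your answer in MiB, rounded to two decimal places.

8.69 TB = 8.69 × 10^12 bytes = 8,690,000,000,000 bytes
1 MiB = 2^20 bytes = 1,048,576 bytes
8,690,000,000,000 / 1,048,576 = 8,287,429.81 MiB

8,287,429.81 MiB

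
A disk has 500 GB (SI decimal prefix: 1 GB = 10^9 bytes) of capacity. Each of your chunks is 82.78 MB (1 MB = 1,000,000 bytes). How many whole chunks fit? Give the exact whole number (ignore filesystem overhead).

Capacity: 500 GB = 500,000,000,000 bytes
Per item: 82.78 MB = 82,780,000 bytes
⌊500,000,000,000 / 82,780,000⌋ = 6,040

6,040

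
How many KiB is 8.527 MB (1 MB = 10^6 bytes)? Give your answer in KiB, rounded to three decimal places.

8.527 MB = 8.527 × 10^6 bytes = 8,527,000 bytes
1 KiB = 1,024 bytes
8,527,000 / 1,024 = 8,327.148 KiB

8,327.148 KiB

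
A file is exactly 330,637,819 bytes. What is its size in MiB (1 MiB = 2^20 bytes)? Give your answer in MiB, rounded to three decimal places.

315.321 MiB

330,637,819 bytes given.
1 MiB = 2^20 bytes = 1,048,576 bytes
330,637,819 / 1,048,576 = 315.321 MiB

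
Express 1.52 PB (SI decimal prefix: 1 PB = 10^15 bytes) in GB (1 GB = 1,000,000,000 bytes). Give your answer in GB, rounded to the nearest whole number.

1,520,000 GB

1.52 PB = 1.52 × 10^15 bytes = 1,520,000,000,000,000 bytes
1 GB = 1,000,000,000 bytes
1,520,000,000,000,000 / 1,000,000,000 = 1,520,000 GB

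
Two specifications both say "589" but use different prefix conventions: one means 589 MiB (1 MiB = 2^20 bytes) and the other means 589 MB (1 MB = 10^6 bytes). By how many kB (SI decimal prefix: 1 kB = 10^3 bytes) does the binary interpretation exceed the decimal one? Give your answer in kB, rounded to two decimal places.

589 MiB = 589 × 1,048,576 = 617,611,264 bytes
589 MB = 589 × 1,000,000 = 589,000,000 bytes
difference = 28,611,264 bytes
28,611,264 / 1,000 = 28,611.26 kB

28,611.26 kB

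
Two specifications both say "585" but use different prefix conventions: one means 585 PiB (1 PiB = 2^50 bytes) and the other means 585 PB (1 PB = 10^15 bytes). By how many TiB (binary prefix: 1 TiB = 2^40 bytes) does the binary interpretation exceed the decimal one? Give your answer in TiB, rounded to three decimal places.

66,985.599 TiB

585 PiB = 585 × 1,125,899,906,842,624 = 658,651,445,502,935,040 bytes
585 PB = 585 × 1,000,000,000,000,000 = 585,000,000,000,000,000 bytes
difference = 73,651,445,502,935,040 bytes
73,651,445,502,935,040 / 1,099,511,627,776 = 66,985.599 TiB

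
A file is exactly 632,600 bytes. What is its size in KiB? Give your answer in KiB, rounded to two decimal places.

632,600 bytes given.
1 KiB = 1,024 bytes
632,600 / 1,024 = 617.77 KiB

617.77 KiB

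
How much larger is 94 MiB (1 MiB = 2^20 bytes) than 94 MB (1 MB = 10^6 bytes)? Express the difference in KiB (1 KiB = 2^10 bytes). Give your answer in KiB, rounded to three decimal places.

4,459.125 KiB

94 MiB = 94 × 1,048,576 = 98,566,144 bytes
94 MB = 94 × 1,000,000 = 94,000,000 bytes
difference = 4,566,144 bytes
4,566,144 / 1,024 = 4,459.125 KiB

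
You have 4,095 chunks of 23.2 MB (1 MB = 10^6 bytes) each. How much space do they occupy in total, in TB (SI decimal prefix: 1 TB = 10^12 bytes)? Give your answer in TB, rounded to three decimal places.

0.095 TB

Total = 4,095 × 23.2 MB = 95,004 MB
= 95,004 × 1,000,000 bytes = 95,004,000,000 bytes
1 TB = 1,000,000,000,000 bytes
95,004,000,000 / 1,000,000,000,000 = 0.095 TB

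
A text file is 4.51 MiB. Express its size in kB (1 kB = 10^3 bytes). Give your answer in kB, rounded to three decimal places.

4,729.078 kB

4.51 MiB = 4.51 × 2^20 bytes = 4,729,077.76 bytes
1 kB = 10^3 bytes = 1,000 bytes
4,729,077.76 / 1,000 = 4,729.078 kB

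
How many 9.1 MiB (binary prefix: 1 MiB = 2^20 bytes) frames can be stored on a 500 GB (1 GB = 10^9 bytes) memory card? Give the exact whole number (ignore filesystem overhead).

Capacity: 500 GB = 500,000,000,000 bytes
Per item: 9.1 MiB = 9,542,041.6 bytes
⌊500,000,000,000 / 9,542,041.6⌋ = 52,399

52,399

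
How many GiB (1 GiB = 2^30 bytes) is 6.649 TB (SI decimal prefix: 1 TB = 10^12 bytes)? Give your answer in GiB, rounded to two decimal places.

6.649 TB × 1,000,000,000,000 bytes/TB = 6,649,000,000,000 bytes
1 GiB = 2^30 bytes = 1,073,741,824 bytes
6,649,000,000,000 / 1,073,741,824 = 6,192.36 GiB

6,192.36 GiB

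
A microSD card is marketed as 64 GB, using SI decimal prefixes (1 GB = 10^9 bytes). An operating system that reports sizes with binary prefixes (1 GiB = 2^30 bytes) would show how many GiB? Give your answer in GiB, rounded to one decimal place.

64 GB = 64 × 10^9 bytes = 64,000,000,000 bytes
1 GiB = 2^30 bytes = 1,073,741,824 bytes
64,000,000,000 / 1,073,741,824 = 59.6 GiB

59.6 GiB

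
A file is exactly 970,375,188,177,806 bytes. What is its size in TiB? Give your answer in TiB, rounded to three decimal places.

970,375,188,177,806 bytes given.
1 TiB = 2^40 bytes = 1,099,511,627,776 bytes
970,375,188,177,806 / 1,099,511,627,776 = 882.551 TiB

882.551 TiB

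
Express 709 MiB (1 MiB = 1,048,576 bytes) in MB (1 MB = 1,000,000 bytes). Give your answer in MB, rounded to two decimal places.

743.44 MB

709 MiB = 709 × 2^20 bytes = 743,440,384 bytes
1 MB = 10^6 bytes = 1,000,000 bytes
743,440,384 / 1,000,000 = 743.44 MB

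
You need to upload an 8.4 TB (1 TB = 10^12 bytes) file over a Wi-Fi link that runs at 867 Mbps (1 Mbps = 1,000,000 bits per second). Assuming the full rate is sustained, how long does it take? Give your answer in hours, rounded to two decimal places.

8.4 TB = 8,400,000,000,000 bytes = 67,200,000,000,000 bits
867 Mbps = 867,000,000 bits/s
time = 67,200,000,000,000 / 867,000,000 = 77,508.6505 s
77,508.6505 s / 3600 = 21.53 hours

21.53 hours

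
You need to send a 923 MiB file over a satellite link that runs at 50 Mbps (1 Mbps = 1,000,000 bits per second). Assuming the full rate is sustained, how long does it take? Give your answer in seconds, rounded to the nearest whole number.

155 seconds

923 MiB = 967,835,648 bytes = 7,742,685,184 bits
50 Mbps = 50,000,000 bits/s
time = 7,742,685,184 / 50,000,000 = 155 s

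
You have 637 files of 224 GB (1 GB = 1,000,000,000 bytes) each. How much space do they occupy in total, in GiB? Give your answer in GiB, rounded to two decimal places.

132,888.56 GiB

Total = 637 × 224 GB = 142,688 GB
= 142,688 × 1,000,000,000 bytes = 142,688,000,000,000 bytes
1 GiB = 1,073,741,824 bytes
142,688,000,000,000 / 1,073,741,824 = 132,888.56 GiB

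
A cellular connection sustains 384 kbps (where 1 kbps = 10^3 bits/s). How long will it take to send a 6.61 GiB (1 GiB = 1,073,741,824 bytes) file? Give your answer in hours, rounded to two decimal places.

6.61 GiB = 7,097,433,456.64 bytes = 56,779,467,653.12 bits
384 kbps = 384,000 bits/s
time = 56,779,467,653.12 / 384,000 = 147,863.1970 s
147,863.1970 s / 3600 = 41.07 hours

41.07 hours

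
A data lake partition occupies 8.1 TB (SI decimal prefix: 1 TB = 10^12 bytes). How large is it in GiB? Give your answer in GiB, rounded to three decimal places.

8.1 TB × 1,000,000,000,000 bytes/TB = 8,100,000,000,000 bytes
1 GiB = 2^30 bytes = 1,073,741,824 bytes
8,100,000,000,000 / 1,073,741,824 = 7,543.713 GiB

7,543.713 GiB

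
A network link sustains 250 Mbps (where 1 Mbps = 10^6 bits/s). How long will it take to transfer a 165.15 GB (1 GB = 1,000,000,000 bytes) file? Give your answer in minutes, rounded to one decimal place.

88.1 minutes

165.15 GB = 165,150,000,000 bytes = 1,321,200,000,000 bits
250 Mbps = 250,000,000 bits/s
time = 1,321,200,000,000 / 250,000,000 = 5,284.80 s
5,284.80 s / 60 = 88.1 minutes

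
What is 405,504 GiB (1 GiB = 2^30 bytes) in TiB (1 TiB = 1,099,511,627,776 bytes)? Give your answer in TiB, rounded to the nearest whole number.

405,504 GiB = 405,504 × 2^30 bytes = 435,406,604,599,296 bytes
1 TiB = 1,099,511,627,776 bytes
435,406,604,599,296 / 1,099,511,627,776 = 396 TiB

396 TiB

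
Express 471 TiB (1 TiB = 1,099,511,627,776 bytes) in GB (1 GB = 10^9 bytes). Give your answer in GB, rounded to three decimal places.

471 TiB = 471 × 2^40 bytes = 517,869,976,682,496 bytes
1 GB = 1,000,000,000 bytes
517,869,976,682,496 / 1,000,000,000 = 517,869.977 GB

517,869.977 GB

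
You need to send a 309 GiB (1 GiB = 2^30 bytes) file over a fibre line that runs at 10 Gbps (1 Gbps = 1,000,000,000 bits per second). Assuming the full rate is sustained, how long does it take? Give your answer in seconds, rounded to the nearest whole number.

265 seconds

309 GiB = 331,786,223,616 bytes = 2,654,289,788,928 bits
10 Gbps = 10,000,000,000 bits/s
time = 2,654,289,788,928 / 10,000,000,000 = 265 s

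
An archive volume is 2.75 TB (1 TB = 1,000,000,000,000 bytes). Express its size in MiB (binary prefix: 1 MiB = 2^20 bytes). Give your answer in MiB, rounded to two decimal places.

2.75 TB = 2.75 × 10^12 bytes = 2,750,000,000,000 bytes
1 MiB = 1,048,576 bytes
2,750,000,000,000 / 1,048,576 = 2,622,604.37 MiB

2,622,604.37 MiB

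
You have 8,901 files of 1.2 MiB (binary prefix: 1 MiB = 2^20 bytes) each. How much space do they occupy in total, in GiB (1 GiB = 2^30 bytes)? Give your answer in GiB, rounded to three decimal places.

Total = 8,901 × 1.2 MiB = 10681.2 MiB
= 10681.2 × 1,048,576 bytes = 11,200,049,971.2 bytes
1 GiB = 1,073,741,824 bytes
11,200,049,971.2 / 1,073,741,824 = 10.431 GiB

10.431 GiB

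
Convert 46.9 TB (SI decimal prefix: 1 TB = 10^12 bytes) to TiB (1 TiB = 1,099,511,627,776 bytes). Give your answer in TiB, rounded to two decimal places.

46.9 TB × 1,000,000,000,000 bytes/TB = 46,900,000,000,000 bytes
1 TiB = 2^40 bytes = 1,099,511,627,776 bytes
46,900,000,000,000 / 1,099,511,627,776 = 42.66 TiB

42.66 TiB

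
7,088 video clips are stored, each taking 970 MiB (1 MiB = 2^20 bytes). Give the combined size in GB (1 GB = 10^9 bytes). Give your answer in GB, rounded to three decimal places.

Total = 7,088 × 970 MiB = 6,875,360 MiB
= 6,875,360 × 1,048,576 bytes = 7,209,337,487,360 bytes
1 GB = 1,000,000,000 bytes
7,209,337,487,360 / 1,000,000,000 = 7,209.337 GB

7,209.337 GB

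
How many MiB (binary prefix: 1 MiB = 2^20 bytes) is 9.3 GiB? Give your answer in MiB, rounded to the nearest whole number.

9.3 GiB × 1,073,741,824 bytes/GiB = 9,985,798,963.2 bytes
1 MiB = 1,048,576 bytes
9,985,798,963.2 / 1,048,576 = 9,523 MiB

9,523 MiB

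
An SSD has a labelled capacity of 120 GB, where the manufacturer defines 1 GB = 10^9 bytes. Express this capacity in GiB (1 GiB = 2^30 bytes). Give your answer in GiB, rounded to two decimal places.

120 GB = 120 × 10^9 bytes = 120,000,000,000 bytes
1 GiB = 1,073,741,824 bytes
120,000,000,000 / 1,073,741,824 = 111.76 GiB

111.76 GiB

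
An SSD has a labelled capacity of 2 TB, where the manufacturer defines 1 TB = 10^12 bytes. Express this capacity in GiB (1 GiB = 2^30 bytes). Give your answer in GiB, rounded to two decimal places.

2 TB = 2 × 10^12 bytes = 2,000,000,000,000 bytes
1 GiB = 2^30 bytes = 1,073,741,824 bytes
2,000,000,000,000 / 1,073,741,824 = 1,862.65 GiB

1,862.65 GiB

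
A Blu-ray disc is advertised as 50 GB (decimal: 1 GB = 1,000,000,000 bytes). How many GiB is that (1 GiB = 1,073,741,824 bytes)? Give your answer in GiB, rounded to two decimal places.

50 GB × 1,000,000,000 bytes/GB = 50,000,000,000 bytes
1 GiB = 1,073,741,824 bytes
50,000,000,000 / 1,073,741,824 = 46.57 GiB

46.57 GiB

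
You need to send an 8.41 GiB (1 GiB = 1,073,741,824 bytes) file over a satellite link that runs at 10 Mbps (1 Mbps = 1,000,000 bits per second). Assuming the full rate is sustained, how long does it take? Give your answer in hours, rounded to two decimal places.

2.01 hours

8.41 GiB = 9,030,168,739.84 bytes = 72,241,349,918.72 bits
10 Mbps = 10,000,000 bits/s
time = 72,241,349,918.72 / 10,000,000 = 7,224.1350 s
7,224.1350 s / 3600 = 2.01 hours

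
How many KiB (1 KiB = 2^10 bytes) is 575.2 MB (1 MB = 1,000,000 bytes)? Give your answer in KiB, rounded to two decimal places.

575.2 MB = 575.2 × 10^6 bytes = 575,200,000 bytes
1 KiB = 2^10 bytes = 1,024 bytes
575,200,000 / 1,024 = 561,718.75 KiB

561,718.75 KiB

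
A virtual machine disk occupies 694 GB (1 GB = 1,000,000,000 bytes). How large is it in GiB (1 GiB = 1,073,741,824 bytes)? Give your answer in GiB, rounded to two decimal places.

694 GB = 694 × 10^9 bytes = 694,000,000,000 bytes
1 GiB = 1,073,741,824 bytes
694,000,000,000 / 1,073,741,824 = 646.34 GiB

646.34 GiB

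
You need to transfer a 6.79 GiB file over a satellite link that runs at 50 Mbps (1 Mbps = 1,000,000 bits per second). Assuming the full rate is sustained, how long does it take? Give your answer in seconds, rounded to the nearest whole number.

6.79 GiB = 7,290,706,984.96 bytes = 58,325,655,879.68 bits
50 Mbps = 50,000,000 bits/s
time = 58,325,655,879.68 / 50,000,000 = 1,167 s

1,167 seconds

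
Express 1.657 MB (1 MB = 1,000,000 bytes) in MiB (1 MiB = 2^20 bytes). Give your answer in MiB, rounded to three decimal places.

1.657 MB = 1.657 × 10^6 bytes = 1,657,000 bytes
1 MiB = 1,048,576 bytes
1,657,000 / 1,048,576 = 1.580 MiB

1.580 MiB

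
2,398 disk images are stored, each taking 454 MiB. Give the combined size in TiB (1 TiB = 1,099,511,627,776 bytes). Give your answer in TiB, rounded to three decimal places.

1.038 TiB

Total = 2,398 × 454 MiB = 1,088,692 MiB
= 1,088,692 × 1,048,576 bytes = 1,141,576,302,592 bytes
1 TiB = 1,099,511,627,776 bytes
1,141,576,302,592 / 1,099,511,627,776 = 1.038 TiB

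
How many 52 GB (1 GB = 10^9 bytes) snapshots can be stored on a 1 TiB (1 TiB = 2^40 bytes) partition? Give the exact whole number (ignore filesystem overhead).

21

Capacity: 1 TiB = 1,099,511,627,776 bytes
Per item: 52 GB = 52,000,000,000 bytes
⌊1,099,511,627,776 / 52,000,000,000⌋ = 21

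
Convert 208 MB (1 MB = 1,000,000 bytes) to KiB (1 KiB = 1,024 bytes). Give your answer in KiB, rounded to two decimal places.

203,125.00 KiB

208 MB × 1,000,000 bytes/MB = 208,000,000 bytes
1 KiB = 2^10 bytes = 1,024 bytes
208,000,000 / 1,024 = 203,125.00 KiB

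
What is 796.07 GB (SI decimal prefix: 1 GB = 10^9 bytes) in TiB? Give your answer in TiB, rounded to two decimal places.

796.07 GB × 1,000,000,000 bytes/GB = 796,070,000,000 bytes
1 TiB = 2^40 bytes = 1,099,511,627,776 bytes
796,070,000,000 / 1,099,511,627,776 = 0.72 TiB

0.72 TiB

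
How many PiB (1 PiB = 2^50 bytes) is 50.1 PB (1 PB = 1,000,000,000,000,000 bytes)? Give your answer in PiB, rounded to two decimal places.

44.50 PiB

50.1 PB = 50.1 × 10^15 bytes = 50,100,000,000,000,000 bytes
1 PiB = 1,125,899,906,842,624 bytes
50,100,000,000,000,000 / 1,125,899,906,842,624 = 44.50 PiB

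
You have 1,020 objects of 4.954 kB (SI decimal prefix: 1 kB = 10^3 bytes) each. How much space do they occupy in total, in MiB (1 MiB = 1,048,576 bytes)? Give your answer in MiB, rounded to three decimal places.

Total = 1,020 × 4.954 kB = 5053.08 kB
= 5053.08 × 1,000 bytes = 5,053,080 bytes
1 MiB = 1,048,576 bytes
5,053,080 / 1,048,576 = 4.819 MiB

4.819 MiB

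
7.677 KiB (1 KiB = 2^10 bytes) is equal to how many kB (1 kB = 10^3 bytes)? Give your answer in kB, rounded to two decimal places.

7.677 KiB = 7.677 × 2^10 bytes = 7,861.248 bytes
1 kB = 1,000 bytes
7,861.248 / 1,000 = 7.86 kB

7.86 kB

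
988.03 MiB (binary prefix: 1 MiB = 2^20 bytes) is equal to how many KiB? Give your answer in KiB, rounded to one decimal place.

988.03 MiB = 988.03 × 2^20 bytes = 1,036,024,545.28 bytes
1 KiB = 1,024 bytes
1,036,024,545.28 / 1,024 = 1,011,742.7 KiB

1,011,742.7 KiB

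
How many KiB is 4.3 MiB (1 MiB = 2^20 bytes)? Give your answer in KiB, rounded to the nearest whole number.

4.3 MiB = 4.3 × 2^20 bytes = 4,508,876.8 bytes
1 KiB = 1,024 bytes
4,508,876.8 / 1,024 = 4,403 KiB

4,403 KiB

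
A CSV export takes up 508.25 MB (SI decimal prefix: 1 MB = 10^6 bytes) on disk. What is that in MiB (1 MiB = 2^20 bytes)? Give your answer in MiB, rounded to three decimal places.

508.25 MB = 508.25 × 10^6 bytes = 508,250,000 bytes
1 MiB = 1,048,576 bytes
508,250,000 / 1,048,576 = 484.705 MiB

484.705 MiB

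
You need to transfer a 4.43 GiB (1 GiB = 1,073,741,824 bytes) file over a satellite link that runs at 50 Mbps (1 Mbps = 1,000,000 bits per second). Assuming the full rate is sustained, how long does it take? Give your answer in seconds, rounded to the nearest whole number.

761 seconds

4.43 GiB = 4,756,676,280.32 bytes = 38,053,410,242.56 bits
50 Mbps = 50,000,000 bits/s
time = 38,053,410,242.56 / 50,000,000 = 761 s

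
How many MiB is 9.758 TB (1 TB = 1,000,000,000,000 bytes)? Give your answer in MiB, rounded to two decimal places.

9.758 TB = 9.758 × 10^12 bytes = 9,758,000,000,000 bytes
1 MiB = 2^20 bytes = 1,048,576 bytes
9,758,000,000,000 / 1,048,576 = 9,305,953.98 MiB

9,305,953.98 MiB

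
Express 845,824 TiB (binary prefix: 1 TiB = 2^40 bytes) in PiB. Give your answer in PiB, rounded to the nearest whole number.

826 PiB

845,824 TiB × 1,099,511,627,776 bytes/TiB = 929,993,323,052,007,424 bytes
1 PiB = 2^50 bytes = 1,125,899,906,842,624 bytes
929,993,323,052,007,424 / 1,125,899,906,842,624 = 826 PiB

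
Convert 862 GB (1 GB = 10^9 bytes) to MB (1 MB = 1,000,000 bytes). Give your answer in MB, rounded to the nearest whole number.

862,000 MB

862 GB = 862 × 10^9 bytes = 862,000,000,000 bytes
1 MB = 1,000,000 bytes
862,000,000,000 / 1,000,000 = 862,000 MB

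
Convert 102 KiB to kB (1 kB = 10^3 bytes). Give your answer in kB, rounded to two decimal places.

102 KiB = 102 × 2^10 bytes = 104,448 bytes
1 kB = 1,000 bytes
104,448 / 1,000 = 104.45 kB

104.45 kB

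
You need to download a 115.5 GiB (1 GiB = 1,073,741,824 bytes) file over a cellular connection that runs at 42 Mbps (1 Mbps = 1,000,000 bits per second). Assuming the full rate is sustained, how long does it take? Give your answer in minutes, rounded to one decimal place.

115.5 GiB = 124,017,180,672 bytes = 992,137,445,376 bits
42 Mbps = 42,000,000 bits/s
time = 992,137,445,376 / 42,000,000 = 23,622.32 s
23,622.32 s / 60 = 393.7 minutes

393.7 minutes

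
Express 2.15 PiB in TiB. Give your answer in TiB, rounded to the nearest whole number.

2,202 TiB

2.15 PiB × 1,125,899,906,842,624 bytes/PiB = 2,420,684,799,711,641.6 bytes
1 TiB = 1,099,511,627,776 bytes
2,420,684,799,711,641.6 / 1,099,511,627,776 = 2,202 TiB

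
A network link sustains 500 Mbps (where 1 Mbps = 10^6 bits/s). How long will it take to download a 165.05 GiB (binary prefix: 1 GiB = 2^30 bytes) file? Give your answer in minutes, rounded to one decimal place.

47.3 minutes

165.05 GiB = 177,221,088,051.2 bytes = 1,417,768,704,409.6 bits
500 Mbps = 500,000,000 bits/s
time = 1,417,768,704,409.6 / 500,000,000 = 2,835.54 s
2,835.54 s / 60 = 47.3 minutes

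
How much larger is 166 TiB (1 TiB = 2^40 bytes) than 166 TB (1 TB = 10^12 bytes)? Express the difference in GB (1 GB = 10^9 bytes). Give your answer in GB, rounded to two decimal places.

16,518.93 GB

166 TiB = 166 × 1,099,511,627,776 = 182,518,930,210,816 bytes
166 TB = 166 × 1,000,000,000,000 = 166,000,000,000,000 bytes
difference = 16,518,930,210,816 bytes
16,518,930,210,816 / 1,000,000,000 = 16,518.93 GB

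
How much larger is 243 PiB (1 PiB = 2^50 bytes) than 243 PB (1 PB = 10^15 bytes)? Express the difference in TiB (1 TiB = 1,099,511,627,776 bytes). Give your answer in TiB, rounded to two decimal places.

27,824.79 TiB

243 PiB = 243 × 1,125,899,906,842,624 = 273,593,677,362,757,632 bytes
243 PB = 243 × 1,000,000,000,000,000 = 243,000,000,000,000,000 bytes
difference = 30,593,677,362,757,632 bytes
30,593,677,362,757,632 / 1,099,511,627,776 = 27,824.79 TiB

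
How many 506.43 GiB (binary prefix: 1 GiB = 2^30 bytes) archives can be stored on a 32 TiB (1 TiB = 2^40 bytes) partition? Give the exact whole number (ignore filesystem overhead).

64

Capacity: 32 TiB = 35,184,372,088,832 bytes
Per item: 506.43 GiB = 543,775,071,928.32 bytes
⌊35,184,372,088,832 / 543,775,071,928.32⌋ = 64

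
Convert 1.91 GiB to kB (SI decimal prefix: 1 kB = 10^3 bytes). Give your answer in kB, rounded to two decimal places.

1.91 GiB × 1,073,741,824 bytes/GiB = 2,050,846,883.84 bytes
1 kB = 1,000 bytes
2,050,846,883.84 / 1,000 = 2,050,846.88 kB

2,050,846.88 kB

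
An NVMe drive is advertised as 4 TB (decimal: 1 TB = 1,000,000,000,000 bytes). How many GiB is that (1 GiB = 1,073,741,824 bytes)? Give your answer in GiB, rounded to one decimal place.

4 TB = 4 × 10^12 bytes = 4,000,000,000,000 bytes
1 GiB = 1,073,741,824 bytes
4,000,000,000,000 / 1,073,741,824 = 3,725.3 GiB

3,725.3 GiB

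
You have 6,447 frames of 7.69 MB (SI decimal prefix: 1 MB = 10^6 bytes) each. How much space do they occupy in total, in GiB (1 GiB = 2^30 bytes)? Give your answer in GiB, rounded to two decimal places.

46.17 GiB

Total = 6,447 × 7.69 MB = 49577.43 MB
= 49577.43 × 1,000,000 bytes = 49,577,430,000 bytes
1 GiB = 1,073,741,824 bytes
49,577,430,000 / 1,073,741,824 = 46.17 GiB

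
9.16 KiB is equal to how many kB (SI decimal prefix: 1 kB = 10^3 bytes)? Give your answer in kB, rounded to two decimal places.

9.38 kB

9.16 KiB = 9.16 × 2^10 bytes = 9,379.84 bytes
1 kB = 1,000 bytes
9,379.84 / 1,000 = 9.38 kB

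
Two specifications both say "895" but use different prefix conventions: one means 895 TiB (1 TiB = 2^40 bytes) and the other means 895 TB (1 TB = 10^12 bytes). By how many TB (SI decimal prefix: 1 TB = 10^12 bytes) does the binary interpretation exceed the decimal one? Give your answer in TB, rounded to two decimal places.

895 TiB = 895 × 1,099,511,627,776 = 984,062,906,859,520 bytes
895 TB = 895 × 1,000,000,000,000 = 895,000,000,000,000 bytes
difference = 89,062,906,859,520 bytes
89,062,906,859,520 / 1,000,000,000,000 = 89.06 TB

89.06 TB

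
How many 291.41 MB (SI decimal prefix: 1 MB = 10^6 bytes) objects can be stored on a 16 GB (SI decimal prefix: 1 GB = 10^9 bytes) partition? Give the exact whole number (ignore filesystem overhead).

54

Capacity: 16 GB = 16,000,000,000 bytes
Per item: 291.41 MB = 291,410,000 bytes
⌊16,000,000,000 / 291,410,000⌋ = 54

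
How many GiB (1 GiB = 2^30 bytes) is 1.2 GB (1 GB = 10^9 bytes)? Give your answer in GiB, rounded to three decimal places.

1.118 GiB

1.2 GB × 1,000,000,000 bytes/GB = 1,200,000,000 bytes
1 GiB = 1,073,741,824 bytes
1,200,000,000 / 1,073,741,824 = 1.118 GiB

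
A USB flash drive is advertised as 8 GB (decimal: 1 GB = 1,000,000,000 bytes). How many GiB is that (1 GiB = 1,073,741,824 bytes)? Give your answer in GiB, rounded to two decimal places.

7.45 GiB

8 GB × 1,000,000,000 bytes/GB = 8,000,000,000 bytes
1 GiB = 2^30 bytes = 1,073,741,824 bytes
8,000,000,000 / 1,073,741,824 = 7.45 GiB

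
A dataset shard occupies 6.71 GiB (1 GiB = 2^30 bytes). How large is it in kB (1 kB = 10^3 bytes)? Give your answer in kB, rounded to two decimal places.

6.71 GiB = 6.71 × 2^30 bytes = 7,204,807,639.04 bytes
1 kB = 1,000 bytes
7,204,807,639.04 / 1,000 = 7,204,807.64 kB

7,204,807.64 kB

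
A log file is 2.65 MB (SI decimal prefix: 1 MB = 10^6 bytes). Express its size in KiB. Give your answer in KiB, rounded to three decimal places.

2,587.891 KiB

2.65 MB = 2.65 × 10^6 bytes = 2,650,000 bytes
1 KiB = 1,024 bytes
2,650,000 / 1,024 = 2,587.891 KiB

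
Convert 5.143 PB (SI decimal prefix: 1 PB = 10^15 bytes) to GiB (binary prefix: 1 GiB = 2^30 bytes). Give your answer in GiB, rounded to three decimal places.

4,789,792.001 GiB

5.143 PB = 5.143 × 10^15 bytes = 5,143,000,000,000,000 bytes
1 GiB = 2^30 bytes = 1,073,741,824 bytes
5,143,000,000,000,000 / 1,073,741,824 = 4,789,792.001 GiB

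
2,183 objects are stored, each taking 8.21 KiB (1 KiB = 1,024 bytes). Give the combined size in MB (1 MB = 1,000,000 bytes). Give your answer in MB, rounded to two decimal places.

18.35 MB

Total = 2,183 × 8.21 KiB = 17922.43 KiB
= 17922.43 × 1,024 bytes = 18,352,568.32 bytes
1 MB = 1,000,000 bytes
18,352,568.32 / 1,000,000 = 18.35 MB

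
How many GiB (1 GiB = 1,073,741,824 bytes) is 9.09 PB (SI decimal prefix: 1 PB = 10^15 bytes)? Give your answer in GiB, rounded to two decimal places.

9.09 PB = 9.09 × 10^15 bytes = 9,090,000,000,000,000 bytes
1 GiB = 1,073,741,824 bytes
9,090,000,000,000,000 / 1,073,741,824 = 8,465,722.20 GiB

8,465,722.20 GiB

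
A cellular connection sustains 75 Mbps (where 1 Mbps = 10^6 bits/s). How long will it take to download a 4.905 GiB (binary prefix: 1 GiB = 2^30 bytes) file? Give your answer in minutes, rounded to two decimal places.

4.905 GiB = 5,266,703,646.72 bytes = 42,133,629,173.76 bits
75 Mbps = 75,000,000 bits/s
time = 42,133,629,173.76 / 75,000,000 = 561.782 s
561.782 s / 60 = 9.36 minutes

9.36 minutes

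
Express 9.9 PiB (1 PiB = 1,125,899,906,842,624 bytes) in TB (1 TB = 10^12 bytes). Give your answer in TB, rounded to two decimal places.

9.9 PiB × 1,125,899,906,842,624 bytes/PiB = 11,146,409,077,741,977.6 bytes
1 TB = 10^12 bytes = 1,000,000,000,000 bytes
11,146,409,077,741,977.6 / 1,000,000,000,000 = 11,146.41 TB

11,146.41 TB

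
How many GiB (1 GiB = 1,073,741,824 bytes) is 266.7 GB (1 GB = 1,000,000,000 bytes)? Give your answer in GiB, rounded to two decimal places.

248.38 GiB

266.7 GB × 1,000,000,000 bytes/GB = 266,700,000,000 bytes
1 GiB = 1,073,741,824 bytes
266,700,000,000 / 1,073,741,824 = 248.38 GiB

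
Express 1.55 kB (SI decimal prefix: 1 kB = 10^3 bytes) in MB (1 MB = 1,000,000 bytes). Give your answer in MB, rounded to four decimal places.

1.55 kB × 1,000 bytes/kB = 1,550 bytes
1 MB = 10^6 bytes = 1,000,000 bytes
1,550 / 1,000,000 = 0.0016 MB

0.0016 MB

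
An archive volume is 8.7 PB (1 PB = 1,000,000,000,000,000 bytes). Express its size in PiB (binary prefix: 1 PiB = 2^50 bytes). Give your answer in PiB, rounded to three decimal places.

8.7 PB = 8.7 × 10^15 bytes = 8,700,000,000,000,000 bytes
1 PiB = 1,125,899,906,842,624 bytes
8,700,000,000,000,000 / 1,125,899,906,842,624 = 7.727 PiB

7.727 PiB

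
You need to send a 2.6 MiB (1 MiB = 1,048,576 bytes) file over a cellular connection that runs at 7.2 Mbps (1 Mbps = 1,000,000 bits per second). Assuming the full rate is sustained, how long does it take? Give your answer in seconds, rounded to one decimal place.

2.6 MiB = 2,726,297.6 bytes = 21,810,380.8 bits
7.2 Mbps = 7,200,000 bits/s
time = 21,810,380.8 / 7,200,000 = 3.0 s

3.0 seconds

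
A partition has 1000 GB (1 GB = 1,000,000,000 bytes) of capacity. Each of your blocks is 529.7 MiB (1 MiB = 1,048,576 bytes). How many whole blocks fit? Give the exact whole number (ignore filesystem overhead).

Capacity: 1000 GB = 1,000,000,000,000 bytes
Per item: 529.7 MiB = 555,430,707.2 bytes
⌊1,000,000,000,000 / 555,430,707.2⌋ = 1,800

1,800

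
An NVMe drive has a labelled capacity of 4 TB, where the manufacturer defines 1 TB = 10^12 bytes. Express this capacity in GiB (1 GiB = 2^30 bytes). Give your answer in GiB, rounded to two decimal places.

4 TB × 1,000,000,000,000 bytes/TB = 4,000,000,000,000 bytes
1 GiB = 2^30 bytes = 1,073,741,824 bytes
4,000,000,000,000 / 1,073,741,824 = 3,725.29 GiB

3,725.29 GiB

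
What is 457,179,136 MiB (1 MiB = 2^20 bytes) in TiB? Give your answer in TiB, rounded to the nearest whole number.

436 TiB

457,179,136 MiB × 1,048,576 bytes/MiB = 479,387,069,710,336 bytes
1 TiB = 2^40 bytes = 1,099,511,627,776 bytes
479,387,069,710,336 / 1,099,511,627,776 = 436 TiB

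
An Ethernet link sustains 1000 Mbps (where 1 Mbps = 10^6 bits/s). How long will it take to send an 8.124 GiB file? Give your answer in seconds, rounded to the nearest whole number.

8.124 GiB = 8,723,078,578.176 bytes = 69,784,628,625.408 bits
1000 Mbps = 1,000,000,000 bits/s
time = 69,784,628,625.408 / 1,000,000,000 = 70 s

70 seconds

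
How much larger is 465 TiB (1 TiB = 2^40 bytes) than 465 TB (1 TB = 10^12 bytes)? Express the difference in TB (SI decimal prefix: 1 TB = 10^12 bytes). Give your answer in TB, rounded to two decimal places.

46.27 TB

465 TiB = 465 × 1,099,511,627,776 = 511,272,906,915,840 bytes
465 TB = 465 × 1,000,000,000,000 = 465,000,000,000,000 bytes
difference = 46,272,906,915,840 bytes
46,272,906,915,840 / 1,000,000,000,000 = 46.27 TB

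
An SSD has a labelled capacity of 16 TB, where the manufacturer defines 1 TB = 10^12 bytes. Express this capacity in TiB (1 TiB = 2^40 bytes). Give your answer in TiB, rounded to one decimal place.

14.6 TiB

16 TB = 16 × 10^12 bytes = 16,000,000,000,000 bytes
1 TiB = 2^40 bytes = 1,099,511,627,776 bytes
16,000,000,000,000 / 1,099,511,627,776 = 14.6 TiB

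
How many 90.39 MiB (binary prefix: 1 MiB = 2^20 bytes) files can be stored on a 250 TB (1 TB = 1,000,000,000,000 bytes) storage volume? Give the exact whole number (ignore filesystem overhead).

2,637,665

Capacity: 250 TB = 250,000,000,000,000 bytes
Per item: 90.39 MiB = 94,780,784.64 bytes
⌊250,000,000,000,000 / 94,780,784.64⌋ = 2,637,665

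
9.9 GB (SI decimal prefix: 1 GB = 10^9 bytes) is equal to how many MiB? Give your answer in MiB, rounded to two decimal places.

9,441.38 MiB

9.9 GB = 9.9 × 10^9 bytes = 9,900,000,000 bytes
1 MiB = 2^20 bytes = 1,048,576 bytes
9,900,000,000 / 1,048,576 = 9,441.38 MiB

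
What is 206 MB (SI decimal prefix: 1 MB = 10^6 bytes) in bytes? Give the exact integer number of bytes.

206 × 1,000,000 = 206,000,000 bytes  (1 MB = 10^6 bytes)

206,000,000 bytes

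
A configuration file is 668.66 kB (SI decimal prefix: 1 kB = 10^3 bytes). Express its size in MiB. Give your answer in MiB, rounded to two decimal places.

668.66 kB = 668.66 × 10^3 bytes = 668,660 bytes
1 MiB = 1,048,576 bytes
668,660 / 1,048,576 = 0.64 MiB

0.64 MiB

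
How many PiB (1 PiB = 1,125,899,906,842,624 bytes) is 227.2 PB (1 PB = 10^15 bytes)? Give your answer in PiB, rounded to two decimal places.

227.2 PB = 227.2 × 10^15 bytes = 227,200,000,000,000,000 bytes
1 PiB = 1,125,899,906,842,624 bytes
227,200,000,000,000,000 / 1,125,899,906,842,624 = 201.79 PiB

201.79 PiB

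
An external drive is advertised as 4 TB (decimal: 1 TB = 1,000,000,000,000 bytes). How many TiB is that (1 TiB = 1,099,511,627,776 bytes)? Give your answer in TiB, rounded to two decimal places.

3.64 TiB

4 TB = 4 × 10^12 bytes = 4,000,000,000,000 bytes
1 TiB = 1,099,511,627,776 bytes
4,000,000,000,000 / 1,099,511,627,776 = 3.64 TiB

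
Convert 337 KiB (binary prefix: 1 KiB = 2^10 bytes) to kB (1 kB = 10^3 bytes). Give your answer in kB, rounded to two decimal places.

337 KiB × 1,024 bytes/KiB = 345,088 bytes
1 kB = 10^3 bytes = 1,000 bytes
345,088 / 1,000 = 345.09 kB

345.09 kB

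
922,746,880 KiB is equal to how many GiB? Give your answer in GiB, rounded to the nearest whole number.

922,746,880 KiB × 1,024 bytes/KiB = 944,892,805,120 bytes
1 GiB = 1,073,741,824 bytes
944,892,805,120 / 1,073,741,824 = 880 GiB

880 GiB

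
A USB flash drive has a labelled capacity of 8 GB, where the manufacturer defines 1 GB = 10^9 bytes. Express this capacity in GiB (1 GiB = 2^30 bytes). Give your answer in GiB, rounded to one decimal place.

8 GB = 8 × 10^9 bytes = 8,000,000,000 bytes
1 GiB = 2^30 bytes = 1,073,741,824 bytes
8,000,000,000 / 1,073,741,824 = 7.5 GiB

7.5 GiB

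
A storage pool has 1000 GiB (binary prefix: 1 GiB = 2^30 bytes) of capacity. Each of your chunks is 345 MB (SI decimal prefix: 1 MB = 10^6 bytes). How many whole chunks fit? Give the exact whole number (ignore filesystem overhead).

Capacity: 1000 GiB = 1,073,741,824,000 bytes
Per item: 345 MB = 345,000,000 bytes
⌊1,073,741,824,000 / 345,000,000⌋ = 3,112

3,112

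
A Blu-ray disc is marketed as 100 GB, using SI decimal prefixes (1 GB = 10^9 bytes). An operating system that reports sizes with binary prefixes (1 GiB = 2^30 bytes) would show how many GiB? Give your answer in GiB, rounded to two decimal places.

93.13 GiB

100 GB = 100 × 10^9 bytes = 100,000,000,000 bytes
1 GiB = 2^30 bytes = 1,073,741,824 bytes
100,000,000,000 / 1,073,741,824 = 93.13 GiB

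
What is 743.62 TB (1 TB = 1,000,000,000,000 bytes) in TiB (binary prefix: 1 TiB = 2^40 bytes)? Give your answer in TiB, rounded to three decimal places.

676.318 TiB

743.62 TB = 743.62 × 10^12 bytes = 743,620,000,000,000 bytes
1 TiB = 2^40 bytes = 1,099,511,627,776 bytes
743,620,000,000,000 / 1,099,511,627,776 = 676.318 TiB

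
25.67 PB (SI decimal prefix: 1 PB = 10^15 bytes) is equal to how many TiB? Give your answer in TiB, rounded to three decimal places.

25.67 PB × 1,000,000,000,000,000 bytes/PB = 25,670,000,000,000,000 bytes
1 TiB = 1,099,511,627,776 bytes
25,670,000,000,000,000 / 1,099,511,627,776 = 23,346.729 TiB

23,346.729 TiB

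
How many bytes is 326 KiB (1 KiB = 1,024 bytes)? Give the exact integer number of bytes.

326 × 1,024 = 333,824 bytes  (1 KiB = 2^10 bytes)

333,824 bytes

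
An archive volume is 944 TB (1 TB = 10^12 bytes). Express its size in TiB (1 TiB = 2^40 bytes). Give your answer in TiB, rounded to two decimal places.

858.56 TiB

944 TB × 1,000,000,000,000 bytes/TB = 944,000,000,000,000 bytes
1 TiB = 1,099,511,627,776 bytes
944,000,000,000,000 / 1,099,511,627,776 = 858.56 TiB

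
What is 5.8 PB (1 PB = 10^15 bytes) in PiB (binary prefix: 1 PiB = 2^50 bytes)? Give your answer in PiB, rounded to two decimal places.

5.15 PiB

5.8 PB = 5.8 × 10^15 bytes = 5,800,000,000,000,000 bytes
1 PiB = 1,125,899,906,842,624 bytes
5,800,000,000,000,000 / 1,125,899,906,842,624 = 5.15 PiB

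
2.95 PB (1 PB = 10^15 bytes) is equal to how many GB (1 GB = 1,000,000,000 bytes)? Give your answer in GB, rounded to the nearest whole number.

2,950,000 GB

2.95 PB = 2.95 × 10^15 bytes = 2,950,000,000,000,000 bytes
1 GB = 10^9 bytes = 1,000,000,000 bytes
2,950,000,000,000,000 / 1,000,000,000 = 2,950,000 GB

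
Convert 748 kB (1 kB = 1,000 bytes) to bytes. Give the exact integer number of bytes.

748 × 1,000 = 748,000 bytes  (1 kB = 10^3 bytes)

748,000 bytes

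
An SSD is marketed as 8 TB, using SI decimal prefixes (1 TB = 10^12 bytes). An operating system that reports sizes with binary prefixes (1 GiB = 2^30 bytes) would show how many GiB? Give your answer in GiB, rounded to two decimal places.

8 TB × 1,000,000,000,000 bytes/TB = 8,000,000,000,000 bytes
1 GiB = 2^30 bytes = 1,073,741,824 bytes
8,000,000,000,000 / 1,073,741,824 = 7,450.58 GiB

7,450.58 GiB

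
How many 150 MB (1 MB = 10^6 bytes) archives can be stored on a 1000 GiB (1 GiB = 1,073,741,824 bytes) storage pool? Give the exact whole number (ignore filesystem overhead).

7,158

Capacity: 1000 GiB = 1,073,741,824,000 bytes
Per item: 150 MB = 150,000,000 bytes
⌊1,073,741,824,000 / 150,000,000⌋ = 7,158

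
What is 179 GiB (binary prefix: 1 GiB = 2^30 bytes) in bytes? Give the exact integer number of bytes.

192,199,786,496 bytes

179 × 1,073,741,824 = 192,199,786,496 bytes  (1 GiB = 2^30 bytes)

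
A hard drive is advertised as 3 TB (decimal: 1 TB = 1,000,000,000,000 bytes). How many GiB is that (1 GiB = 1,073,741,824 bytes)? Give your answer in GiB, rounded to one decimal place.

2,794.0 GiB

3 TB × 1,000,000,000,000 bytes/TB = 3,000,000,000,000 bytes
1 GiB = 2^30 bytes = 1,073,741,824 bytes
3,000,000,000,000 / 1,073,741,824 = 2,794.0 GiB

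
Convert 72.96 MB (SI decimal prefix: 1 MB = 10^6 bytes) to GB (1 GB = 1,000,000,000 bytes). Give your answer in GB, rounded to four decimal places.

0.0730 GB

72.96 MB = 72.96 × 10^6 bytes = 72,960,000 bytes
1 GB = 1,000,000,000 bytes
72,960,000 / 1,000,000,000 = 0.0730 GB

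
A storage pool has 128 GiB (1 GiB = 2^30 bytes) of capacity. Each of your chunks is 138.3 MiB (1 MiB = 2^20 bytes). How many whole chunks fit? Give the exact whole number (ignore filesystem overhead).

Capacity: 128 GiB = 137,438,953,472 bytes
Per item: 138.3 MiB = 145,018,060.8 bytes
⌊137,438,953,472 / 145,018,060.8⌋ = 947

947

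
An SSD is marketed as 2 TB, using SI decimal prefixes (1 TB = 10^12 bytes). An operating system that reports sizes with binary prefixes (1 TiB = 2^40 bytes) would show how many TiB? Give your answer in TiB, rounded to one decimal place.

1.8 TiB

2 TB = 2 × 10^12 bytes = 2,000,000,000,000 bytes
1 TiB = 1,099,511,627,776 bytes
2,000,000,000,000 / 1,099,511,627,776 = 1.8 TiB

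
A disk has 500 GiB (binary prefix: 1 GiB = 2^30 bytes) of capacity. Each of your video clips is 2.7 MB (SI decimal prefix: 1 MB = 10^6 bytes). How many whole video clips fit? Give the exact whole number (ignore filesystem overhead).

198,841

Capacity: 500 GiB = 536,870,912,000 bytes
Per item: 2.7 MB = 2,700,000 bytes
⌊536,870,912,000 / 2,700,000⌋ = 198,841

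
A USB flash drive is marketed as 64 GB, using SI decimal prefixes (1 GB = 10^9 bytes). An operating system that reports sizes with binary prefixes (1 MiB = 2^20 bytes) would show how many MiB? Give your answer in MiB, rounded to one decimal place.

61,035.2 MiB

64 GB × 1,000,000,000 bytes/GB = 64,000,000,000 bytes
1 MiB = 1,048,576 bytes
64,000,000,000 / 1,048,576 = 61,035.2 MiB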